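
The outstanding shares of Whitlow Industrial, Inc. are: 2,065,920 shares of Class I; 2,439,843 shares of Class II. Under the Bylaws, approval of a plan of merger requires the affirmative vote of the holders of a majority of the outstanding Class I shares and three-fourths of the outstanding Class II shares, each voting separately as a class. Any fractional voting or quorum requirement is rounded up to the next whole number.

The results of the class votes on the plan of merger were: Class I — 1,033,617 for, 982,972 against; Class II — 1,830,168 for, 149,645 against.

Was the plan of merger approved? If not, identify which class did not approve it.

Class I: a majority of 2065920 is 1032961; 1,032,961 required, 1,033,617 in favor — approved.
Class II: 3/4 of 2439843 = 1829882.25, rounded up to 1829883; 1,829,883 required, 1,830,168 in favor — approved.

Approved — every class gave the required vote.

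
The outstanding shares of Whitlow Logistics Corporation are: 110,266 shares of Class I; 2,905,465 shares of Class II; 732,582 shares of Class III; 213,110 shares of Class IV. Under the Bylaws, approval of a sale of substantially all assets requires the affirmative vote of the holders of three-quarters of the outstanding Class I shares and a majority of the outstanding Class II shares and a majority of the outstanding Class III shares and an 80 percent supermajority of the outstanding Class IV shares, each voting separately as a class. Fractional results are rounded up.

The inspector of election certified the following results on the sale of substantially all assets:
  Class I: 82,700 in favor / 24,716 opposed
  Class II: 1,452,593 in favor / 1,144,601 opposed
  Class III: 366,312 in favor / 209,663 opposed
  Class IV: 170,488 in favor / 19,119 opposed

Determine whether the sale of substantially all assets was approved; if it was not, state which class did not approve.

Class I: 3/4 of 110266 = 82699.50, rounded up to 82700; 82,700 required, 82,700 in favor — approved.
Class II: a majority of 2905465 is 1452733; 1,452,733 required, 1,452,593 in favor — not approved.
Class III: a majority of 732582 is 366292; 366,292 required, 366,312 in favor — approved.
Class IV: 4/5 of 213110 = 170488; 170,488 required, 170,488 in favor — approved.

Not approved — the Class II shares did not give the required vote.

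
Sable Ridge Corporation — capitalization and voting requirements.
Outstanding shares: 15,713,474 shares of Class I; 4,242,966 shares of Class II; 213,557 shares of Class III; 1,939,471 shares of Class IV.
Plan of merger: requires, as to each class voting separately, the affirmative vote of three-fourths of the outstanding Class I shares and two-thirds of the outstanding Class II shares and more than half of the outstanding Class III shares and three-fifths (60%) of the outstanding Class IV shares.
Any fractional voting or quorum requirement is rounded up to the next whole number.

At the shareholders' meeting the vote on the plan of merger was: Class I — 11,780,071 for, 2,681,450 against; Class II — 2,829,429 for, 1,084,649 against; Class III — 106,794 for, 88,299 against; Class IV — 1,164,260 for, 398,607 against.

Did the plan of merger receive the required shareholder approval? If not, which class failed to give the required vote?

Class I: 3/4 of 15713474 = 11785105.50, rounded up to 11785106; 11,785,106 required, 11,780,071 in favor — not approved.
Class II: 2/3 of 4242966 = 2828644; 2,828,644 required, 2,829,429 in favor — approved.
Class III: a majority of 213557 is 106779; 106,779 required, 106,794 in favor — approved.
Class IV: 3/5 of 1939471 = 1163682.60, rounded up to 1163683; 1,163,683 required, 1,164,260 in favor — approved.

Not approved — the Class I shares did not give the required vote.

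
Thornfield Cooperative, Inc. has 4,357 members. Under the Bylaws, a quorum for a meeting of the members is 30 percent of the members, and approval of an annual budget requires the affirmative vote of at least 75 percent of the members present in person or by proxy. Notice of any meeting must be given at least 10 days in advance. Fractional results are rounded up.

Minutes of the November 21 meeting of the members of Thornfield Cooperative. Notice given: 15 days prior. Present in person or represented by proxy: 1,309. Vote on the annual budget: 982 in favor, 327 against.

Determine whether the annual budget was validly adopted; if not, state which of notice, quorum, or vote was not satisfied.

Valid — all requirements satisfied.

Notice: 15 days given; 10 required. Satisfied.
Quorum: 30% of 4,357 = 1,307.10, rounded up to 1,308; 1,309 present. Satisfied.
Vote: requires three-fourths of those present (1,309); 3/4 of 1309 = 981.75, rounded up to 982, so 982 needed; 982 in favor. Satisfied.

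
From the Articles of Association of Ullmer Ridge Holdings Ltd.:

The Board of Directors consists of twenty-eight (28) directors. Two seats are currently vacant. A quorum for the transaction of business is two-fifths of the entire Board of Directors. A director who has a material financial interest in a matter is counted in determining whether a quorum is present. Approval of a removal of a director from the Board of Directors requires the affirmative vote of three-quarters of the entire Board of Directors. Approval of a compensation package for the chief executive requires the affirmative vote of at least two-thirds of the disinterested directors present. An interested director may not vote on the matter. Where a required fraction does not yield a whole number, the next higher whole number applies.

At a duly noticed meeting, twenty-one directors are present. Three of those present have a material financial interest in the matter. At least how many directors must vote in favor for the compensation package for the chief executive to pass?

12

The compensation package for the chief executive requires two-thirds of the disinterested directors present (21 − 3 = 18).
2/3 of 18 = 12.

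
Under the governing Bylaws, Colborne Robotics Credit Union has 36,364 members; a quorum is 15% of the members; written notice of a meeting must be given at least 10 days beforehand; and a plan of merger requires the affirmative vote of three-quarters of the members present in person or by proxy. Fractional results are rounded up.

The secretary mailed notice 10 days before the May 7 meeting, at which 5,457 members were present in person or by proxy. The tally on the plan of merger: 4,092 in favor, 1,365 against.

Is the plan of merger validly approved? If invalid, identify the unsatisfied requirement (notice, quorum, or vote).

Invalid — vote requirement not satisfied.

Notice: 10 days given; 10 required. Satisfied.
Quorum: 15% of 36,364 = 5,454.60, rounded up to 5,455; 5,457 present. Satisfied.
Vote: requires three-fourths of those present (5,457); 3/4 of 5457 = 4092.75, rounded up to 4093, so 4,093 needed; 4,092 in favor. Not satisfied.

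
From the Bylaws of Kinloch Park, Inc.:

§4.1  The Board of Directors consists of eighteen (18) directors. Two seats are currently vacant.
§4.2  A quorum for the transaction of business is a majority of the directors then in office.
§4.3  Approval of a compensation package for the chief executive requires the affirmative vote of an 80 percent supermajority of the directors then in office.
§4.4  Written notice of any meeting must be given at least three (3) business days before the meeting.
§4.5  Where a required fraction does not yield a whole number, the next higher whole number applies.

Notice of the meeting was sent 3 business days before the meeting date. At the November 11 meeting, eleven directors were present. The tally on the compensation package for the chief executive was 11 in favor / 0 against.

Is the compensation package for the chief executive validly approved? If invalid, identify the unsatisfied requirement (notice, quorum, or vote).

Invalid — vote requirement not satisfied.

Notice: 3 business days given; 3 required (3 ≥ 3). Satisfied.
Quorum: 11 present; quorum is 9. Satisfied.
Vote: the compensation package for the chief executive requires four-fifths of the directors then in office (16). 4/5 of 16 = 12.80, rounded up to 13, so 13 affirmative votes are needed; 11 voted in favor. Not satisfied.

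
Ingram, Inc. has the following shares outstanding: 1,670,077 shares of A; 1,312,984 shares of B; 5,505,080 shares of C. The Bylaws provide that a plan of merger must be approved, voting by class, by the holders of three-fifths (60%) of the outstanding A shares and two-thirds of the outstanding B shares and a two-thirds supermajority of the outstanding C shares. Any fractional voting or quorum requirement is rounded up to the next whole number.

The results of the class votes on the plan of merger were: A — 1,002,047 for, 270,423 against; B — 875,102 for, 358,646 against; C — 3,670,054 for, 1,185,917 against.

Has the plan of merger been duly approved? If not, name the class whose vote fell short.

A: 3/5 of 1670077 = 1002046.20, rounded up to 1002047; 1,002,047 required, 1,002,047 in favor — approved.
B: 2/3 of 1312984 = 875322.67, rounded up to 875323; 875,323 required, 875,102 in favor — not approved.
C: 2/3 of 5505080 = 3670053.33, rounded up to 3670054; 3,670,054 required, 3,670,054 in favor — approved.

Not approved — the B shares did not give the required vote.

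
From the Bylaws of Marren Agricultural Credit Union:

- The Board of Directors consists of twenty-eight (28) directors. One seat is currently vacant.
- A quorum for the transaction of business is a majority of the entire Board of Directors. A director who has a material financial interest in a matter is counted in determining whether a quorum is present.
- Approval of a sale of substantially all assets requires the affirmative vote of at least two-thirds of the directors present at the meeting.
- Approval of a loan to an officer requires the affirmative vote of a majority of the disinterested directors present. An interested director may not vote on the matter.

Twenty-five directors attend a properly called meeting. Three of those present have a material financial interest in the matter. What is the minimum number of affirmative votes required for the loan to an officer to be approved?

The loan to an officer requires a majority of the disinterested directors present (25 − 3 = 22).
A majority of 22 is 12.

12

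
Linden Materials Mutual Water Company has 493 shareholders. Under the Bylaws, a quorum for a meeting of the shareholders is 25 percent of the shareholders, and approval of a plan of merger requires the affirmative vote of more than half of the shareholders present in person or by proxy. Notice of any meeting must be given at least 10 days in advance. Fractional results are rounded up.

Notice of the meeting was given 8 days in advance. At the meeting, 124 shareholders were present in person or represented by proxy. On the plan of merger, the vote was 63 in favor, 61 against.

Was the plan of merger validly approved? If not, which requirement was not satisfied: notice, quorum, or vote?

Invalid — notice requirement not satisfied.

Notice: 8 days given; 10 required. Not satisfied.
Quorum: 25% of 493 = 123.25, rounded up to 124; 124 present. Satisfied.
Vote: requires a majority of those present (124); a majority of 124 is 63, so 63 needed; 63 in favor. Satisfied.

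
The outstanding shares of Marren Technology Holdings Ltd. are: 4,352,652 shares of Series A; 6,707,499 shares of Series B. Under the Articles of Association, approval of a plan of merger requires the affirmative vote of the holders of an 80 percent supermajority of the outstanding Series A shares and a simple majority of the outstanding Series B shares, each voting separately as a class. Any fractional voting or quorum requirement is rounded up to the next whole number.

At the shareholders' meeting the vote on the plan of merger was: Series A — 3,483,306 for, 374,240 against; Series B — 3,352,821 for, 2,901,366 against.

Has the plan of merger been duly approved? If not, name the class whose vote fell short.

Not approved — the Series B shares did not give the required vote.

Series A: 4/5 of 4352652 = 3482121.60, rounded up to 3482122; 3,482,122 required, 3,483,306 in favor — approved.
Series B: a majority of 6707499 is 3353750; 3,353,750 required, 3,352,821 in favor — not approved.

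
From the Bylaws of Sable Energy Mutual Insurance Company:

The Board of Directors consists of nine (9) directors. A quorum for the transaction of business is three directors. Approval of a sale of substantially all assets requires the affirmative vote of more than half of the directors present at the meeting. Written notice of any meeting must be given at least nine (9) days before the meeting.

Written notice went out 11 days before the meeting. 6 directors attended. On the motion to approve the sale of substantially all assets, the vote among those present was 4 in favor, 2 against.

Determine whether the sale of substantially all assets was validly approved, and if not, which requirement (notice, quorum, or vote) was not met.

Notice: 11 days given; 9 required (11 ≥ 9). Satisfied.
Quorum: 6 present; quorum is 3. Satisfied.
Vote: the sale of substantially all assets requires a majority of the directors present (6). A majority of 6 is 4, so 4 affirmative votes are needed; 4 voted in favor. Satisfied.

Valid — all requirements satisfied.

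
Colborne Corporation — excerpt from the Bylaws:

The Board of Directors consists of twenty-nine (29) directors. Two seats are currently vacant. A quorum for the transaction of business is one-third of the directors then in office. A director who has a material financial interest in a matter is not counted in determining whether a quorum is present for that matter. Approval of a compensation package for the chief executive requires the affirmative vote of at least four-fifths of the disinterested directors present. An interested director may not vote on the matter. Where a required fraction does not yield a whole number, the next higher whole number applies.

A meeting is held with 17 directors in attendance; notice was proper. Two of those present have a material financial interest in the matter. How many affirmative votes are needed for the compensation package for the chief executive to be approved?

The compensation package for the chief executive requires four-fifths of the disinterested directors present (17 − 2 = 15).
4/5 of 15 = 12.

12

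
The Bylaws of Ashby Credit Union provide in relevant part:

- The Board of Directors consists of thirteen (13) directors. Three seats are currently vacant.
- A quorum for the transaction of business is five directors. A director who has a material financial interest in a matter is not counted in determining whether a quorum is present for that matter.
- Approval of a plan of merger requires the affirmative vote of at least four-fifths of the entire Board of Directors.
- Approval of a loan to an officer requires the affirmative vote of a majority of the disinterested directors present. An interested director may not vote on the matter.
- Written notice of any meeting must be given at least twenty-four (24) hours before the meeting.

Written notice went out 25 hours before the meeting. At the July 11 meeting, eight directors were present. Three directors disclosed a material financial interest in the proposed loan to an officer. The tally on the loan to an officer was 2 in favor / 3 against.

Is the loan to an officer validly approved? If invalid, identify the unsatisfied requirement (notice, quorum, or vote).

Notice: 25 hours given; 24 required (25 ≥ 24). Satisfied.
Quorum: 8 present, but the 3 interested directors do not count, leaving 5. Quorum is 5. Satisfied.
Vote: the loan to an officer requires a majority of the disinterested directors present (8 − 3 = 5). A majority of 5 is 3, so 3 affirmative votes are needed; 2 voted in favor. Not satisfied.

Invalid — vote requirement not satisfied.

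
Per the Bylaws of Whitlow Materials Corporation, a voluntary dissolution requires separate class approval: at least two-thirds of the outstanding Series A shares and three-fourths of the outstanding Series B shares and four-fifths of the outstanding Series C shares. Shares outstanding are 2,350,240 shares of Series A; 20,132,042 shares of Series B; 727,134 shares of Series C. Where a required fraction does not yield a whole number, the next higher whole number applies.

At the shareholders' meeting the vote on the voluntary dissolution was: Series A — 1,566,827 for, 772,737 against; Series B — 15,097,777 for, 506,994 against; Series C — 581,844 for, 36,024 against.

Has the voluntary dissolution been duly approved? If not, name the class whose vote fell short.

Series A: 2/3 of 2350240 = 1566826.67, rounded up to 1566827; 1,566,827 required, 1,566,827 in favor — approved.
Series B: 3/4 of 20132042 = 15099031.50, rounded up to 15099032; 15,099,032 required, 15,097,777 in favor — not approved.
Series C: 4/5 of 727134 = 581707.20, rounded up to 581708; 581,708 required, 581,844 in favor — approved.

Not approved — the Series B shares did not give the required vote.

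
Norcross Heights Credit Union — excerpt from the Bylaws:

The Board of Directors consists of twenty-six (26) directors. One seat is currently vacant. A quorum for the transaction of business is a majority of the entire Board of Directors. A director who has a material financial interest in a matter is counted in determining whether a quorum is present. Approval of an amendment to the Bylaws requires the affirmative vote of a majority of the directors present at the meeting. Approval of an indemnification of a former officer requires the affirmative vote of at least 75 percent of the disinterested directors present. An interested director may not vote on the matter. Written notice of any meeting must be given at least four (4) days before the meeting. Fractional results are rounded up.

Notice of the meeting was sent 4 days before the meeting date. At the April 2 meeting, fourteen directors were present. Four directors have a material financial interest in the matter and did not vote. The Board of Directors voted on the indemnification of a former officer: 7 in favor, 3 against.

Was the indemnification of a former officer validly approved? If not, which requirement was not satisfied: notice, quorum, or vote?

Notice: 4 days given; 4 required (4 ≥ 4). Satisfied.
Quorum: 14 present (interested directors count toward quorum); quorum is 14. Satisfied.
Vote: the indemnification of a former officer requires three-fourths of the disinterested directors present (14 − 4 = 10). 3/4 of 10 = 7.50, rounded up to 8, so 8 affirmative votes are needed; 7 voted in favor. Not satisfied.

Invalid — vote requirement not satisfied.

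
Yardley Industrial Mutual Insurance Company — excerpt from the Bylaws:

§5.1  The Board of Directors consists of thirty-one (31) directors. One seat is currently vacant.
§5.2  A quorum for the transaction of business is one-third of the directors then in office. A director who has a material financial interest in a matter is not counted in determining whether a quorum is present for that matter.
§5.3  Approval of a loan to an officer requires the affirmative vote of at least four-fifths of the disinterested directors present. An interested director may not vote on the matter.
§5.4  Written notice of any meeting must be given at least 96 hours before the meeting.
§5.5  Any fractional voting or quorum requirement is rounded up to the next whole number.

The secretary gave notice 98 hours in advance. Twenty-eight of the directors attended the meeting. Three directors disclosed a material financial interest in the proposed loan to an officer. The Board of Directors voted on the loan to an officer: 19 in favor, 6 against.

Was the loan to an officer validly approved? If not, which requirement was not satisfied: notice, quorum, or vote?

Notice: 98 hours given; 96 required (98 ≥ 96). Satisfied.
Quorum: 28 present, but the 3 interested directors do not count, leaving 25. Quorum is 10. Satisfied.
Vote: the loan to an officer requires four-fifths of the disinterested directors present (28 − 3 = 25). 4/5 of 25 = 20, so 20 affirmative votes are needed; 19 voted in favor. Not satisfied.

Invalid — vote requirement not satisfied.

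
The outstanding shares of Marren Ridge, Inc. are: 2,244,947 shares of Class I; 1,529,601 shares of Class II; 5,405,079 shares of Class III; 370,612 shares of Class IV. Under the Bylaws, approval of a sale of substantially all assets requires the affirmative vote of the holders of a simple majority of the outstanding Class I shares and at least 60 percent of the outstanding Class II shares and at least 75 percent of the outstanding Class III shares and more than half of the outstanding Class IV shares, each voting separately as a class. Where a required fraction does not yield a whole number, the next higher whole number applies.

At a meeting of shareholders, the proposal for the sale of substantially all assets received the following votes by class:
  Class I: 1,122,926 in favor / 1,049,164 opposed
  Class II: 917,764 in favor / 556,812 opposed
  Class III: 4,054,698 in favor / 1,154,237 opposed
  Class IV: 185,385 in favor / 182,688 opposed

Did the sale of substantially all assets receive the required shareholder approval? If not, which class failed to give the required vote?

Class I: a majority of 2244947 is 1122474; 1,122,474 required, 1,122,926 in favor — approved.
Class II: 3/5 of 1529601 = 917760.60, rounded up to 917761; 917,761 required, 917,764 in favor — approved.
Class III: 3/4 of 5405079 = 4053809.25, rounded up to 4053810; 4,053,810 required, 4,054,698 in favor — approved.
Class IV: a majority of 370612 is 185307; 185,307 required, 185,385 in favor — approved.

Approved — every class gave the required vote.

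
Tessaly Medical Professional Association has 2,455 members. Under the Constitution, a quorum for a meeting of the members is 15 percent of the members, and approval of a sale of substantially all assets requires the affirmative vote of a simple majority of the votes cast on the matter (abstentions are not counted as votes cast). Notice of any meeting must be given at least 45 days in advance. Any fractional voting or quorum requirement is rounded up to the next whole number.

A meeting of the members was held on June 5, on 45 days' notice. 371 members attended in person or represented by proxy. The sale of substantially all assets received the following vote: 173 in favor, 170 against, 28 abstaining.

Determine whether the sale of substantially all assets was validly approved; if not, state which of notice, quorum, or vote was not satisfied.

Notice: 45 days given; 45 required. Satisfied.
Quorum: 15% of 2,455 = 368.25, rounded up to 369; 371 present. Satisfied.
Vote: requires a majority of the votes cast (371 − 28 abstaining = 343); a majority of 343 is 172, so 172 needed; 173 in favor. Satisfied.

Valid — all requirements satisfied.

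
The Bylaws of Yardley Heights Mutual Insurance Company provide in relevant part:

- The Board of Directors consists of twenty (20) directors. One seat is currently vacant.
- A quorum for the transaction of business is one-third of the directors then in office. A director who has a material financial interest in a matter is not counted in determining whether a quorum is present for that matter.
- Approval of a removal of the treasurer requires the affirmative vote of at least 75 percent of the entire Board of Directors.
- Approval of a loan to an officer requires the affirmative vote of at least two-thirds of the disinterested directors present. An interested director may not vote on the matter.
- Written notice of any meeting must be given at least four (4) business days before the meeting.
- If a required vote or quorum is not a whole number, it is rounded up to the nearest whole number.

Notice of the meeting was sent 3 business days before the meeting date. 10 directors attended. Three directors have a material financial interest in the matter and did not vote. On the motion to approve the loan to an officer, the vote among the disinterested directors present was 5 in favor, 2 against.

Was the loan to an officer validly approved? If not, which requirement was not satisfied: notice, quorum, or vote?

Invalid — notice requirement not satisfied.

Notice: 3 business days given; 4 required (3 < 4). Not satisfied.
Quorum: 10 present, but the 3 interested directors do not count, leaving 7. Quorum is 7. Satisfied.
Vote: the loan to an officer requires two-thirds of the disinterested directors present (10 − 3 = 7). 2/3 of 7 = 4.67, rounded up to 5, so 5 affirmative votes are needed; 5 voted in favor. Satisfied.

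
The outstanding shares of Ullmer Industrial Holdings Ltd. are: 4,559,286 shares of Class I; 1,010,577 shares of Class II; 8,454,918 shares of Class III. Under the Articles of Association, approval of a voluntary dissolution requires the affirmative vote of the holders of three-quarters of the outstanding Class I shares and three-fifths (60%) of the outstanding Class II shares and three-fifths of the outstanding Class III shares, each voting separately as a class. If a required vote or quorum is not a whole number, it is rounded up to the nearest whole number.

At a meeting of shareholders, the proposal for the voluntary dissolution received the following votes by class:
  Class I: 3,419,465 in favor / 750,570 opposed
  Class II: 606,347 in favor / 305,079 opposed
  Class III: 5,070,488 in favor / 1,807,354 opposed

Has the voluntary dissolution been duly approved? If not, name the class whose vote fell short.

Class I: 3/4 of 4559286 = 3419464.50, rounded up to 3419465; 3,419,465 required, 3,419,465 in favor — approved.
Class II: 3/5 of 1010577 = 606346.20, rounded up to 606347; 606,347 required, 606,347 in favor — approved.
Class III: 3/5 of 8454918 = 5072950.80, rounded up to 5072951; 5,072,951 required, 5,070,488 in favor — not approved.

Not approved — the Class III shares did not give the required vote.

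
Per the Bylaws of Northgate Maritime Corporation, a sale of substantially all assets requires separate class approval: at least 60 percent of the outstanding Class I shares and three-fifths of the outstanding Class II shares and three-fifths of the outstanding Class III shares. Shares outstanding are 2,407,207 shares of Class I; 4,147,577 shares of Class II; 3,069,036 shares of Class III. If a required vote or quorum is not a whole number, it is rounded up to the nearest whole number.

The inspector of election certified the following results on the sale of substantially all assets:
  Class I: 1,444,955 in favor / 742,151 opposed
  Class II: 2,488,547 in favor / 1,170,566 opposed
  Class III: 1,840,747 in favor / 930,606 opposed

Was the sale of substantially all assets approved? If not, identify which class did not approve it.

Class I: 3/5 of 2407207 = 1444324.20, rounded up to 1444325; 1,444,325 required, 1,444,955 in favor — approved.
Class II: 3/5 of 4147577 = 2488546.20, rounded up to 2488547; 2,488,547 required, 2,488,547 in favor — approved.
Class III: 3/5 of 3069036 = 1841421.60, rounded up to 1841422; 1,841,422 required, 1,840,747 in favor — not approved.

Not approved — the Class III shares did not give the required vote.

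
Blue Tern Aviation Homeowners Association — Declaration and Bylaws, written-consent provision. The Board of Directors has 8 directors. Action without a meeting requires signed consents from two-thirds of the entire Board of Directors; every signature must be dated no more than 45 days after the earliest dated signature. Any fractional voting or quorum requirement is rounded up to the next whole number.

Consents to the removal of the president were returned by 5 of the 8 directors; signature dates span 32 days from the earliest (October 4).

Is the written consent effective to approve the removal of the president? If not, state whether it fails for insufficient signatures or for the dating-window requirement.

Not effective — insufficient signatures.

Signatures required: two-thirds of 8 — 2/3 of 8 = 5.33, rounded up to 6, so 6 needed; 5 signed. Insufficient.
Dating window: the latest signature is 32 days after the earliest; the limit is 45 days. Within the window.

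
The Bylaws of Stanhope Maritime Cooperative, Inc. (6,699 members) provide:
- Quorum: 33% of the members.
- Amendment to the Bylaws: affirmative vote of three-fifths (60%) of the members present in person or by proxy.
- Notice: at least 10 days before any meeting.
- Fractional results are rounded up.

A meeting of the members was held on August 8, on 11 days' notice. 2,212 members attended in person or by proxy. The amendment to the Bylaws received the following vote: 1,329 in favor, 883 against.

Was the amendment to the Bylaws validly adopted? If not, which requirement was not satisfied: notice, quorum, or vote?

Valid — all requirements satisfied.

Notice: 11 days given; 10 required. Satisfied.
Quorum: 33% of 6,699 = 2,210.67, rounded up to 2,211; 2,212 present. Satisfied.
Vote: requires three-fifths of those present (2,212); 3/5 of 2212 = 1327.20, rounded up to 1328, so 1,328 needed; 1,329 in favor. Satisfied.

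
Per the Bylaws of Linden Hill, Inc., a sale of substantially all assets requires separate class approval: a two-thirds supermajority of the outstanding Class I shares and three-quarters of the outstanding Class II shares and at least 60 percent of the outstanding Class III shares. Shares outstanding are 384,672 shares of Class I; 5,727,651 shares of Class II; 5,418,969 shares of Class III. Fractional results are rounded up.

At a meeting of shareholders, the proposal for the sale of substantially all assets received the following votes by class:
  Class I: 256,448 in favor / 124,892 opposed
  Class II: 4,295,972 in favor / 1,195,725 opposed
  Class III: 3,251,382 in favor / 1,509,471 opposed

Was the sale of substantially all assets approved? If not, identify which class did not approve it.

Class I: 2/3 of 384672 = 256448; 256,448 required, 256,448 in favor — approved.
Class II: 3/4 of 5727651 = 4295738.25, rounded up to 4295739; 4,295,739 required, 4,295,972 in favor — approved.
Class III: 3/5 of 5418969 = 3251381.40, rounded up to 3251382; 3,251,382 required, 3,251,382 in favor — approved.

Approved — every class gave the required vote.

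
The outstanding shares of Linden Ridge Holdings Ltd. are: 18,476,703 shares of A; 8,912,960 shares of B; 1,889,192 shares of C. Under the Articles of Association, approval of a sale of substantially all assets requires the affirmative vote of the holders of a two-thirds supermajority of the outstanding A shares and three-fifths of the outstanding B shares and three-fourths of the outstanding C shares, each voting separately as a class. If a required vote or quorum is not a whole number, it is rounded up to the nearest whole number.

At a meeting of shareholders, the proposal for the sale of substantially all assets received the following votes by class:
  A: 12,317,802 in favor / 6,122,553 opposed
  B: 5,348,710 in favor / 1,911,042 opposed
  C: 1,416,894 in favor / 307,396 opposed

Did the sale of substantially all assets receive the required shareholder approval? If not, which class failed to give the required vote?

Approved — every class gave the required vote.

A: 2/3 of 18476703 = 12317802; 12,317,802 required, 12,317,802 in favor — approved.
B: 3/5 of 8912960 = 5347776; 5,347,776 required, 5,348,710 in favor — approved.
C: 3/4 of 1889192 = 1416894; 1,416,894 required, 1,416,894 in favor — approved.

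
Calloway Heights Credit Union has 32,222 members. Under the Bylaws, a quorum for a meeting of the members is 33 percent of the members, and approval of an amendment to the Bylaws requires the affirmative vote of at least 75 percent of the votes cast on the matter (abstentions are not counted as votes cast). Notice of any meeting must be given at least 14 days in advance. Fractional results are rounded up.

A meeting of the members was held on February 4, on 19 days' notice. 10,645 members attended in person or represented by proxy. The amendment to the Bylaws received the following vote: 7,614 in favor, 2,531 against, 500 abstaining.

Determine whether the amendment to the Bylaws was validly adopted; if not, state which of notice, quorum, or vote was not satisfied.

Notice: 19 days given; 14 required. Satisfied.
Quorum: 33% of 32,222 = 10,633.26, rounded up to 10,634; 10,645 present. Satisfied.
Vote: requires three-fourths of the votes cast (10,645 − 500 abstaining = 10,145); 3/4 of 10145 = 7608.75, rounded up to 7609, so 7,609 needed; 7,614 in favor. Satisfied.

Valid — all requirements satisfied.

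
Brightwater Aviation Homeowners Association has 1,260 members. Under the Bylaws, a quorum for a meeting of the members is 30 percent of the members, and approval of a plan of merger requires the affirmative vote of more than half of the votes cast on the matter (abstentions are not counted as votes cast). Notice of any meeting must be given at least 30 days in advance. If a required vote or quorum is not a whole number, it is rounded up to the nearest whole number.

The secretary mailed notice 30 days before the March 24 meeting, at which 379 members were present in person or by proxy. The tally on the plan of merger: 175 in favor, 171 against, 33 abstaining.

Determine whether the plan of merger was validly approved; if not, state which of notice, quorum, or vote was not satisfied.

Notice: 30 days given; 30 required. Satisfied.
Quorum: 30% of 1,260 = 378; 379 present. Satisfied.
Vote: requires a majority of the votes cast (379 − 33 abstaining = 346); a majority of 346 is 174, so 174 needed; 175 in favor. Satisfied.

Valid — all requirements satisfied.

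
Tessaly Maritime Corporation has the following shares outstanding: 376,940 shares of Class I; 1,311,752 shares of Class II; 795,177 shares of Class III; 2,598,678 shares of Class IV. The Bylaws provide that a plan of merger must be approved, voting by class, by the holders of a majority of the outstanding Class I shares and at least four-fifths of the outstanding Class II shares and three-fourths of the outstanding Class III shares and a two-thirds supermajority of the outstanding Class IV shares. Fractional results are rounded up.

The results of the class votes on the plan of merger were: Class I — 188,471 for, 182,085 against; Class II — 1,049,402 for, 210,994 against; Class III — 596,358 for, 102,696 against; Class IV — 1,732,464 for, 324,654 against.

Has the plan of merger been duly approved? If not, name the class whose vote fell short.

Not approved — the Class III shares did not give the required vote.

Class I: a majority of 376940 is 188471; 188,471 required, 188,471 in favor — approved.
Class II: 4/5 of 1311752 = 1049401.60, rounded up to 1049402; 1,049,402 required, 1,049,402 in favor — approved.
Class III: 3/4 of 795177 = 596382.75, rounded up to 596383; 596,383 required, 596,358 in favor — not approved.
Class IV: 2/3 of 2598678 = 1732452; 1,732,452 required, 1,732,464 in favor — approved.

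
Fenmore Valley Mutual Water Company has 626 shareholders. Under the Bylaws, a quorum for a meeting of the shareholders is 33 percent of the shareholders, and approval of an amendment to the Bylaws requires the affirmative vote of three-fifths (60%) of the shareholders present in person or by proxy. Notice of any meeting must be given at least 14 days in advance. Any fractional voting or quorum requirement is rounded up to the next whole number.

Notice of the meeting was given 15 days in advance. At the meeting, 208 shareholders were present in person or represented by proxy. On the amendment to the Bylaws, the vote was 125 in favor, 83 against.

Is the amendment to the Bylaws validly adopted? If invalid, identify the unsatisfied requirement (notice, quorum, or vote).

Notice: 15 days given; 14 required. Satisfied.
Quorum: 33% of 626 = 206.58, rounded up to 207; 208 present. Satisfied.
Vote: requires three-fifths of those present (208); 3/5 of 208 = 124.80, rounded up to 125, so 125 needed; 125 in favor. Satisfied.

Valid — all requirements satisfied.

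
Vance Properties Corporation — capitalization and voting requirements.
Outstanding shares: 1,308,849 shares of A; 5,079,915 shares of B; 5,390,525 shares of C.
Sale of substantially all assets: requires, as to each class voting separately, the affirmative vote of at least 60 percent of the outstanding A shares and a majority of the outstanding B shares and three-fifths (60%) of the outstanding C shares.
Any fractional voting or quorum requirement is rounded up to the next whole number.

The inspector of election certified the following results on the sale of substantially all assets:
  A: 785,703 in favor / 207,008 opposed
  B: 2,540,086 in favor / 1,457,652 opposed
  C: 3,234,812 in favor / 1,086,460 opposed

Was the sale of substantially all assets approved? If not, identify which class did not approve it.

A: 3/5 of 1308849 = 785309.40, rounded up to 785310; 785,310 required, 785,703 in favor — approved.
B: a majority of 5079915 is 2539958; 2,539,958 required, 2,540,086 in favor — approved.
C: 3/5 of 5390525 = 3234315; 3,234,315 required, 3,234,812 in favor — approved.

Approved — every class gave the required vote.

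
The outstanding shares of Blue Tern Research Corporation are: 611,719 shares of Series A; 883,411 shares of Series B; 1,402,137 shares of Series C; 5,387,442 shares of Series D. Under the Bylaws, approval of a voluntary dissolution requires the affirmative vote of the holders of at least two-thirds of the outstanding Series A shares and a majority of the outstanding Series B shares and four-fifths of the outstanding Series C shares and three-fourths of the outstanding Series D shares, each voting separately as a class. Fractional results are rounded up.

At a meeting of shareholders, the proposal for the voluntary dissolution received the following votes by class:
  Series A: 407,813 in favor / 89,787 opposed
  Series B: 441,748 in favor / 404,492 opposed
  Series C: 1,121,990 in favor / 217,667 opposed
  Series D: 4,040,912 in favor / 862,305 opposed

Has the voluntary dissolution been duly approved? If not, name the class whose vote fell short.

Series A: 2/3 of 611719 = 407812.67, rounded up to 407813; 407,813 required, 407,813 in favor — approved.
Series B: a majority of 883411 is 441706; 441,706 required, 441,748 in favor — approved.
Series C: 4/5 of 1402137 = 1121709.60, rounded up to 1121710; 1,121,710 required, 1,121,990 in favor — approved.
Series D: 3/4 of 5387442 = 4040581.50, rounded up to 4040582; 4,040,582 required, 4,040,912 in favor — approved.

Approved — every class gave the required vote.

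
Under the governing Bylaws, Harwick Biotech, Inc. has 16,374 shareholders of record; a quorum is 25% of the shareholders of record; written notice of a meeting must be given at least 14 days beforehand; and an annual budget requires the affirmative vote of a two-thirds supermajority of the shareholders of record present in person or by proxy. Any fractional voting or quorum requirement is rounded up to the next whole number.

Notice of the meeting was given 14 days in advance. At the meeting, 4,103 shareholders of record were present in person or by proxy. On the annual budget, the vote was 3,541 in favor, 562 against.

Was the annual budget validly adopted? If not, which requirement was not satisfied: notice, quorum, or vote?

Notice: 14 days given; 14 required. Satisfied.
Quorum: 25% of 16,374 = 4,093.50, rounded up to 4,094; 4,103 present. Satisfied.
Vote: requires two-thirds of those present (4,103); 2/3 of 4103 = 2735.33, rounded up to 2736, so 2,736 needed; 3,541 in favor. Satisfied.

Valid — all requirements satisfied.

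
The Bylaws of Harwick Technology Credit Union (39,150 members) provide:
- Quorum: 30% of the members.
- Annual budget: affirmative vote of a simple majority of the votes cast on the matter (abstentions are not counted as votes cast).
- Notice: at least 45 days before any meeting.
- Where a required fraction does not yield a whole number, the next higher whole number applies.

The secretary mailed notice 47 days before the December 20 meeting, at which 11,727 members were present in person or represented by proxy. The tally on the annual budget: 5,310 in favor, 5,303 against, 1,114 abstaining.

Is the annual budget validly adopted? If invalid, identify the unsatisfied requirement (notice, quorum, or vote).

Notice: 47 days given; 45 required. Satisfied.
Quorum: 30% of 39,150 = 11,745; 11,727 present. Not satisfied.
Vote: requires a majority of the votes cast (11,727 − 1,114 abstaining = 10,613); a majority of 10613 is 5307, so 5,307 needed; 5,310 in favor. Satisfied.

Invalid — quorum requirement not satisfied.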